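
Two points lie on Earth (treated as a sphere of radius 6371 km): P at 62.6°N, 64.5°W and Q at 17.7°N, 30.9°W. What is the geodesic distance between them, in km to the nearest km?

5623 km

Let φ₁ = 1.0926 rad, φ₂ = 0.3089 rad, and Δλ = 0.5864 rad.
cos c = sin φ₁ sin φ₂ + cos φ₁ cos φ₂ cos Δλ = (0.8878)(0.3040) + (0.4602)(0.9527)(0.8329) = 0.63509,
so c = arccos(0.63509) = 0.88267 rad.
Distance = R·c = 6371 × 0.8827 ≈ 5623 km.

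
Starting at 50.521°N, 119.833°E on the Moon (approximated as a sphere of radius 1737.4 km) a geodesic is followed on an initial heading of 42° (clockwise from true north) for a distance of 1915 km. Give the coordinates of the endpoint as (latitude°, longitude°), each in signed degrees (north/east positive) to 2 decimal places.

50.37°, -129.55°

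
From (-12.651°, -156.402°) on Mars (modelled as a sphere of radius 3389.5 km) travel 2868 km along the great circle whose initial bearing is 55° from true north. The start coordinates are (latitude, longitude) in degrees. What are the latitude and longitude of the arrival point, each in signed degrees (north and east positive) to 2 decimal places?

Angular distance δ = d/R = 2868/3389.5 = 0.84614 rad; initial bearing θ = 0.9599 rad.
sin φ₂ = sin φ₁ cos δ + cos φ₁ sin δ cos θ = (-0.2190)(0.6629) + (0.9757)(0.7487)(0.5736) = 0.2738, so φ₂ = 15.89°.
Δλ = atan2(sin θ sin δ cos φ₁, cos δ − sin φ₁ sin φ₂) = atan2(0.5984, 0.7229) = 39.621°.
λ₂ = -156.402° + 39.621° = -116.78°.

15.89°, -116.78°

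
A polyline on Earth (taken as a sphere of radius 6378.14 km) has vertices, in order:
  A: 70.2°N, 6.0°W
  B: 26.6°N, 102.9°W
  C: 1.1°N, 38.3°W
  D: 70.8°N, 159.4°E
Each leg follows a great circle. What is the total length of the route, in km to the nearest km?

Leg A→B: central angle 1.1757 rad, distance 7498.8 km.
Leg B→C: central angle 1.1679 rad, distance 7449.2 km.
Leg C→D: central angle 1.8704 rad, distance 11929.5 km.
Total: 7498.8 + 7449.2 + 11929.5 ≈ 26877 km.

26877 km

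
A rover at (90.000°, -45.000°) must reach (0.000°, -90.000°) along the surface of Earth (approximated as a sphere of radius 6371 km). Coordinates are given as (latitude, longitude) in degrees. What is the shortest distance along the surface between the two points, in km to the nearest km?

Let φ₁ = 1.5708 rad, φ₂ = 0.0000 rad, and Δλ = -0.7854 rad.
Haversine: a = sin²(Δφ/2) + cos φ₁ cos φ₂ sin²(Δλ/2) = 0.5000 + (0.0000)(1.0000)(0.1464) = 0.50000.
Central angle c = 2·arcsin(√a) = 1.57080 rad.
Distance = R·c = 6371 × 1.5708 ≈ 10008 km.

10008 km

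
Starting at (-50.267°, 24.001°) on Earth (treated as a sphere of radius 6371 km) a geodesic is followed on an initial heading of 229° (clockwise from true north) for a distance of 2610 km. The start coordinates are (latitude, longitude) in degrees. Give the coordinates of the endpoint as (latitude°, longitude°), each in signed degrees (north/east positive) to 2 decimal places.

-60.74°, -13.96°

Angular distance δ = d/R = 2610/6371 = 0.40967 rad; initial bearing θ = 3.9968 rad.
sin φ₂ = sin φ₁ cos δ + cos φ₁ sin δ cos θ = (-0.7690)(0.9173) + (0.6392)(0.3983)(-0.6561) = -0.8724, so φ₂ = -60.74°.
Δλ = atan2(sin θ sin δ cos φ₁, cos δ − sin φ₁ sin φ₂) = atan2(-0.1921, 0.2463) = -37.956°.
λ₂ = 24.001° − 37.956° = -13.96°.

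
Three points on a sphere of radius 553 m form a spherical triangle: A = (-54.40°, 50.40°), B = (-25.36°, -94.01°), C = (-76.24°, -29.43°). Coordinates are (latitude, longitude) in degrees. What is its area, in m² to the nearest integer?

Side lengths (central angles): a = 1.0376, b = 0.6194, c = 1.6504 rad; semiperimeter s = 1.6537.
By l'Huilier's theorem, tan(E/4) = √[tan(s/2) tan((s−a)/2) tan((s−b)/2) tan((s−c)/2)], giving spherical excess E = 0.0723 rad.
Area = E·R² = 0.0723 × (553)² ≈ 22115 m².

22115 m²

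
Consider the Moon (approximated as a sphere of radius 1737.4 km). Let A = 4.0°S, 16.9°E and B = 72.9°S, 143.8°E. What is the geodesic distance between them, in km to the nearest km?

Let φ₁ = -0.0698 rad, φ₂ = -1.2723 rad, and Δλ = 2.2148 rad.
Haversine: a = sin²(Δφ/2) + cos φ₁ cos φ₂ sin²(Δλ/2) = 0.3200 + (0.9976)(0.2940)(0.8002) = 0.55472.
Central angle c = 2·arcsin(√a) = 1.68046 rad.
Distance = R·c = 1737.4 × 1.6805 ≈ 2920 km.

2920 km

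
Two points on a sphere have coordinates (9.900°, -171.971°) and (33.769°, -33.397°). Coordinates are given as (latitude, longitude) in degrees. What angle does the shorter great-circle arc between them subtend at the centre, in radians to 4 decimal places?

2.1158 rad

With latitudes φ₁ = 9.900°, φ₂ = 33.769° and longitude difference Δλ = 138.574°:
Haversine: a = sin²(Δφ/2) + cos φ₁ cos φ₂ sin²(Δλ/2) = 0.0428 + (0.9851)(0.8313)(0.8749) = 0.75923.
Central angle c = 2·arcsin(√a) = 2.11584 rad.
So the angular separation is 2.1158 rad.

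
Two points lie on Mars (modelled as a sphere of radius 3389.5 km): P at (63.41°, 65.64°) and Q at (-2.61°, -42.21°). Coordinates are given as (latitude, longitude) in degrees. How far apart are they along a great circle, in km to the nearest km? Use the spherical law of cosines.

5930 km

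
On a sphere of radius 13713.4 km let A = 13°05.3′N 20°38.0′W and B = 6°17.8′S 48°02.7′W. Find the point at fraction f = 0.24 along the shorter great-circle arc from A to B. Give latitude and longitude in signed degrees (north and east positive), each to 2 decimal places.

8.54°, -27.37°

Central angle δ = 0.5834 rad. Interpolating on the sphere with fraction f = 0.24:
P = [sin((1−f)δ)·A + sin(fδ)·B] / sin δ = 0.7788·A + 0.2533·B in Cartesian coordinates,
giving P = (0.8782, -0.4546, 0.1486), i.e. latitude 8.54°, longitude -27.37°.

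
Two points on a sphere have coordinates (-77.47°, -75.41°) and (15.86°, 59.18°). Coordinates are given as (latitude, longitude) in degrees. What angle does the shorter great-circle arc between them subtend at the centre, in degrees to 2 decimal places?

114.41°

With latitudes φ₁ = -77.470°, φ₂ = 15.860° and longitude difference Δλ = 134.590°:
cos c = sin φ₁ sin φ₂ + cos φ₁ cos φ₂ cos Δλ = (-0.9762)(0.2733) + (0.2170)(0.9619)(-0.7020) = -0.41329,
so c = arccos(-0.41329) = 1.99686 rad.
So the angular separation is 114.41°.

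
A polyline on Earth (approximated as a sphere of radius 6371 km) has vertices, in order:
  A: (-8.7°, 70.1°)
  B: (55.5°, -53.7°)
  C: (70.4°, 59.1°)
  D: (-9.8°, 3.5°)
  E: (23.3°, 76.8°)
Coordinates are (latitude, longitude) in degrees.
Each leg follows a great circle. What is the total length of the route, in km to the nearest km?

Leg A→B: central angle 2.0221 rad, distance 12882.7 km.
Leg B→C: central angle 0.7915 rad, distance 5042.9 km.
Leg C→D: central angle 1.5444 rad, distance 9839.3 km.
Leg D→E: central angle 1.3768 rad, distance 8771.8 km.
Total: 12882.7 + 5042.9 + 9839.3 + 8771.8 ≈ 36537 km.

36537 km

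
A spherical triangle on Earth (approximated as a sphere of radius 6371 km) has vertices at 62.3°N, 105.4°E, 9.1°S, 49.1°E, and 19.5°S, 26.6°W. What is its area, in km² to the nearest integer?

Side lengths (central angles): a = 1.2842, b = 2.2003, c = 1.4559 rad; semiperimeter s = 2.4702.
By l'Huilier's theorem, tan(E/4) = √[tan(s/2) tan((s−a)/2) tan((s−b)/2) tan((s−c)/2)], giving spherical excess E = 1.4586 rad.
Area = E·R² = 1.4586 × (6371)² ≈ 59204489 km².

59204489 km²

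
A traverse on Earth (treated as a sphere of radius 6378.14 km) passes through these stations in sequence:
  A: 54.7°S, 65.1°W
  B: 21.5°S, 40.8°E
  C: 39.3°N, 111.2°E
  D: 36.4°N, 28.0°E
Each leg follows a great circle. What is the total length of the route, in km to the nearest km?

26050 km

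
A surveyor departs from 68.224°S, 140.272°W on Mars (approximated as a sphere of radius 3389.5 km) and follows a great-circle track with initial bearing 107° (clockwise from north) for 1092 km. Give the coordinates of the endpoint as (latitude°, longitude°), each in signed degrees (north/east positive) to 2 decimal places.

Angular distance δ = d/R = 1092/3389.5 = 0.32217 rad; initial bearing θ = 1.8675 rad.
sin φ₂ = sin φ₁ cos δ + cos φ₁ sin δ cos θ = (-0.9286)(0.9486) + (0.3710)(0.3166)(-0.2924) = -0.9152, so φ₂ = -66.23°.
Δλ = atan2(sin θ sin δ cos φ₁, cos δ − sin φ₁ sin φ₂) = atan2(0.1123, 0.0987) = 48.709°.
λ₂ = -140.272° + 48.709° = -91.56°.

-66.23°, -91.56°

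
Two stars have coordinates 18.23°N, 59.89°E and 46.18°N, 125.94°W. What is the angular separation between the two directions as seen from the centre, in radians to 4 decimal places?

2.0137 rad

In radians: φ₁ = 0.3182, φ₂ = 0.8060, Δλ = 174.170° = 3.0398 rad.
Haversine: a = sin²(Δφ/2) + cos φ₁ cos φ₂ sin²(Δλ/2) = 0.0583 + (0.9498)(0.6924)(0.9974) = 0.71426.
Central angle c = 2·arcsin(√a) = 2.01366 rad.
So the angular separation is 2.0137 rad.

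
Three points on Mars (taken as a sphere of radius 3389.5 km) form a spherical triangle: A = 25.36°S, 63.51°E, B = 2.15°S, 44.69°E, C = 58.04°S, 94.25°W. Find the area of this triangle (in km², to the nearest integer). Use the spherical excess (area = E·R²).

6128120 km²

Side lengths (central angles): a = 1.9466, b = 1.6502, c = 0.5140 rad; semiperimeter s = 2.0554.
By l'Huilier's theorem, tan(E/4) = √[tan(s/2) tan((s−a)/2) tan((s−b)/2) tan((s−c)/2)], giving spherical excess E = 0.5334 rad.
Area = E·R² = 0.5334 × (3389.5)² ≈ 6128120 km².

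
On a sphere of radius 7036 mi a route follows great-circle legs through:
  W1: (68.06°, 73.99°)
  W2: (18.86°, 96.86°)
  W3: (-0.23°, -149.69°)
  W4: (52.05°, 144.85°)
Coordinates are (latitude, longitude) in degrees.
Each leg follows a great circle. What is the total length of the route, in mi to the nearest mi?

29333 mi

Leg W1→W2: central angle 0.8949 rad, distance 6296.3 mi.
Leg W2→W3: central angle 1.9583 rad, distance 13778.6 mi.
Leg W3→W4: central angle 1.3158 rad, distance 9257.9 mi.
Total: 6296.3 + 13778.6 + 9257.9 ≈ 29333 mi.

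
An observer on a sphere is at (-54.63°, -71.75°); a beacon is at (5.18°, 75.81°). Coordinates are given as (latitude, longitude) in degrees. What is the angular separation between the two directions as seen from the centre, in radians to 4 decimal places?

In radians: φ₁ = -0.9535, φ₂ = 0.0904, Δλ = 147.560° = 2.5754 rad.
Haversine: a = sin²(Δφ/2) + cos φ₁ cos φ₂ sin²(Δλ/2) = 0.2486 + (0.5789)(0.9959)(0.9220) = 0.78008.
Central angle c = 2·arcsin(√a) = 2.16537 rad.
So the angular separation is 2.1654 rad.

2.1654 rad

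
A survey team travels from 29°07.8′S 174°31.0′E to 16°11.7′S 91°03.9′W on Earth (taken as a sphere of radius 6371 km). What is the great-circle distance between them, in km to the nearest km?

Let φ₁ = -0.5084 rad, φ₂ = -0.2827 rad, and Δλ = 1.6479 rad.
Haversine: a = sin²(Δφ/2) + cos φ₁ cos φ₂ sin²(Δλ/2) = 0.0127 + (0.8735)(0.9603)(0.5385) = 0.46443.
Central angle c = 2·arcsin(√a) = 1.49959 rad.
Distance = R·c = 6371 × 1.4996 ≈ 9554 km.

9554 km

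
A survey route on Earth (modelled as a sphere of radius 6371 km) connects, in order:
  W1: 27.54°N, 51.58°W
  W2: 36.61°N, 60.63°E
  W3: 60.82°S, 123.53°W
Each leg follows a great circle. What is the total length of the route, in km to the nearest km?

27272 km

Leg W1→W2: central angle 1.5641 rad, distance 9964.9 km.
Leg W2→W3: central angle 2.7165 rad, distance 17307.1 km.
Total: 9964.9 + 17307.1 ≈ 27272 km.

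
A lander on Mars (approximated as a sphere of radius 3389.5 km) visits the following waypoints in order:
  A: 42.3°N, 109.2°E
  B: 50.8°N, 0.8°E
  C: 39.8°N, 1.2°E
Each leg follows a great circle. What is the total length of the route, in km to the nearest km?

4676 km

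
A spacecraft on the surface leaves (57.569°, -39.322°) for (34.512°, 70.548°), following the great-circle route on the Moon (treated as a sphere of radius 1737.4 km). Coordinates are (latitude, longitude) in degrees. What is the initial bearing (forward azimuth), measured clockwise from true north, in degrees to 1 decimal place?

55.1°

With φ₁ = 1.0048, φ₂ = 0.6023, Δλ = 1.9176 rad, the forward-azimuth formula gives
θ = atan2( sin Δλ cos φ₂ , cos φ₁ sin φ₂ − sin φ₁ cos φ₂ cos Δλ ) = atan2(0.7750, 0.5402) = 55.12°.
So the initial bearing is 55.1°.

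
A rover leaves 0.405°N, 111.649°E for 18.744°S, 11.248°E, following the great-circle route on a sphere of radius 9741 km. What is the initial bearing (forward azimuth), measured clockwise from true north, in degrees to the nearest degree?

251°

With φ₁ = 0.0071, φ₂ = -0.3271, Δλ = -1.7523 rad, the forward-azimuth formula gives
θ = atan2( sin Δλ cos φ₂ , cos φ₁ sin φ₂ − sin φ₁ cos φ₂ cos Δλ ) = atan2(-0.9314, -0.3201) = -108.97°.
Adding 360° brings this into [0°, 360°): 251°.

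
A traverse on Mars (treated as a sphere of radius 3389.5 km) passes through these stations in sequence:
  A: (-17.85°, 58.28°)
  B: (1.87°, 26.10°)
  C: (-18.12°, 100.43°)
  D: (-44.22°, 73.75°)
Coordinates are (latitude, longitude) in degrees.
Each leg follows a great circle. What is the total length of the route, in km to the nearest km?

Leg A→B: central angle 0.6515 rad, distance 2208.1 km.
Leg B→C: central angle 1.3218 rad, distance 4480.3 km.
Leg C→D: central angle 0.5997 rad, distance 2032.7 km.
Total: 2208.1 + 4480.3 + 2032.7 ≈ 8721 km.

8721 km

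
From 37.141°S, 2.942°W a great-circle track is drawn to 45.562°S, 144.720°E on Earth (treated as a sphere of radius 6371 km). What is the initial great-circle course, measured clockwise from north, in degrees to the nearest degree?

158°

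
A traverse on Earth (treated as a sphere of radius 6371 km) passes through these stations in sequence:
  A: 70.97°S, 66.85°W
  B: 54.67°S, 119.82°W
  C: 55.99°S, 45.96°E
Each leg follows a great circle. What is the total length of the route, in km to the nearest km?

Leg A→B: central angle 0.4847 rad, distance 3088.2 km.
Leg B→C: central angle 1.1996 rad, distance 7642.6 km.
Total: 3088.2 + 7642.6 ≈ 10731 km.

10731 km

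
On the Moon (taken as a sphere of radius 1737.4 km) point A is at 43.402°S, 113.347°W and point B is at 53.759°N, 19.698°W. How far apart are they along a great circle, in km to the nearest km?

3807 km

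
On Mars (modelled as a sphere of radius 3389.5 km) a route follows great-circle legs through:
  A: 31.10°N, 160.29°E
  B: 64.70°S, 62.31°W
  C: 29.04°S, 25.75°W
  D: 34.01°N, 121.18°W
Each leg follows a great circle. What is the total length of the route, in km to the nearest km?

Leg A→B: central angle 2.3985 rad, distance 8129.6 km.
Leg B→C: central angle 0.7393 rad, distance 2505.7 km.
Leg C→D: central angle 1.9178 rad, distance 6500.4 km.
Total: 8129.6 + 2505.7 + 6500.4 ≈ 17136 km.

17136 km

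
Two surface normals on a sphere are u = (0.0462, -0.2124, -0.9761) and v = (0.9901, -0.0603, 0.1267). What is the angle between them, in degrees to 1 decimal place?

u·v = -0.0651; |u| = 1.0000, |v| = 1.0000.
cos θ = (u·v)/(|u||v|) = -0.0651, so θ = 93.7°.

93.7°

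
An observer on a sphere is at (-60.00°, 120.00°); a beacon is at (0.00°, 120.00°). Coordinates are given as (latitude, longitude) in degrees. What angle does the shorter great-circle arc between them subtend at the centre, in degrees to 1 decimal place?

60.0°

With latitudes φ₁ = -60.000°, φ₂ = 0.000° and longitude difference Δλ = 0.000°:
Haversine: a = sin²(Δφ/2) + cos φ₁ cos φ₂ sin²(Δλ/2) = 0.2500 + (0.5000)(1.0000)(0.0000) = 0.25000.
Central angle c = 2·arcsin(√a) = 1.04720 rad.
So the angular separation is 60.0°.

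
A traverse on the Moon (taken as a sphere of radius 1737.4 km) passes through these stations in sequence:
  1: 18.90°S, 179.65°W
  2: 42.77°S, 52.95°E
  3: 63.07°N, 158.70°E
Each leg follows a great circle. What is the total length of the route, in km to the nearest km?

Leg 1→2: central angle 1.7741 rad, distance 3082.3 km.
Leg 2→3: central angle 2.3401 rad, distance 4065.8 km.
Total: 3082.3 + 4065.8 ≈ 7148 km.

7148 km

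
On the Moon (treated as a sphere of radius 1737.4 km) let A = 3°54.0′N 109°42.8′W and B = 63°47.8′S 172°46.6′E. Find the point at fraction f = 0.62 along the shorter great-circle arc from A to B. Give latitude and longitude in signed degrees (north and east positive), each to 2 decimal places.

The central angle between A and B is δ = 1.5365 rad.
With f = 0.62, the slerp weights are sin((1−f)δ)/sin δ = 0.5516 and sin(fδ)/sin δ = 0.8154.
Weighted sum of the unit vectors: (0.5516)·(-0.3365,-0.9392,0.0680) + (0.8154)·(-0.4381,0.0555,-0.8972) = (-0.5428, -0.4728, -0.6941).
Converting back: φ = atan2(z, √(x²+y²)) = -43.96°, λ = atan2(y, x) = -138.95°.

-43.96°, -138.95°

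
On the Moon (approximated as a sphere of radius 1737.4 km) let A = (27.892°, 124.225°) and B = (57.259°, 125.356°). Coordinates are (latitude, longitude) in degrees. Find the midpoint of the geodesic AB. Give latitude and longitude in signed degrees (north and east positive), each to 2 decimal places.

42.58°, 124.65°

The central angle between A and B is δ = 0.5127 rad.
With f = 0.5, the slerp weights are sin((1−f)δ)/sin δ = 0.5169 and sin(fδ)/sin δ = 0.5169.
Weighted sum of the unit vectors: (0.5169)·(-0.4971,0.7308,0.4678) + (0.5169)·(-0.3130,0.4411,0.8411) = (-0.4187, 0.6057, 0.6766).
Converting back: φ = atan2(z, √(x²+y²)) = 42.58°, λ = atan2(y, x) = 124.65°.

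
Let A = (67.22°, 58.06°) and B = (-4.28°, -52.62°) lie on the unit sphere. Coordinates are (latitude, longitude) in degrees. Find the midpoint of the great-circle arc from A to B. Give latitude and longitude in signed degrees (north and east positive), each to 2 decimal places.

The central angle between A and B is δ = 1.7774 rad.
With f = 0.5, the slerp weights are sin((1−f)δ)/sin δ = 0.7931 and sin(fδ)/sin δ = 0.7931.
Weighted sum of the unit vectors: (0.7931)·(0.2048,0.3286,0.9220) + (0.7931)·(0.6054,-0.7924,-0.0746) = (0.6426, -0.3679, 0.6721).
Converting back: φ = atan2(z, √(x²+y²)) = 42.23°, λ = atan2(y, x) = -29.79°.

42.23°, -29.79°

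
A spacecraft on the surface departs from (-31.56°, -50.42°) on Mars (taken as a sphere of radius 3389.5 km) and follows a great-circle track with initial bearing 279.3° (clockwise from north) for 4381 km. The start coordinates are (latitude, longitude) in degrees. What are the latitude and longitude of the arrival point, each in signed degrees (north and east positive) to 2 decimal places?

-0.65°, -122.03°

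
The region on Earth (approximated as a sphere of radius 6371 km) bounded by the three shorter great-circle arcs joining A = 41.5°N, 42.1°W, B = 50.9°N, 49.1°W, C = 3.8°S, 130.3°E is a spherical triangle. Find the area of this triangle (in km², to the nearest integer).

10682253 km²

Side lengths (central angles): a = 2.3195, b = 2.4729, c = 0.1844 rad; semiperimeter s = 2.4884.
By l'Huilier's theorem, tan(E/4) = √[tan(s/2) tan((s−a)/2) tan((s−b)/2) tan((s−c)/2)], giving spherical excess E = 0.2632 rad.
Area = E·R² = 0.2632 × (6371)² ≈ 10682253 km².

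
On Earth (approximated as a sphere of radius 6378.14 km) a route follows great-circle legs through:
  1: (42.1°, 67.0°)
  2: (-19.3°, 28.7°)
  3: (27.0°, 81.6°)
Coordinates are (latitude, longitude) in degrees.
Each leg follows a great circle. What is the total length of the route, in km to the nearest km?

15576 km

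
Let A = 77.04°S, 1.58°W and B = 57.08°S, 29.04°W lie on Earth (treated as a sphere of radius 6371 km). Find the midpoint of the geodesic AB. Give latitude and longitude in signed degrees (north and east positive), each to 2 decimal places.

Central angle δ = 0.3866 rad. Interpolating on the sphere with fraction f = 0.5:
P = [sin((1−f)δ)·A + sin(fδ)·B] / sin δ = 0.5095·A + 0.5095·B in Cartesian coordinates,
giving P = (0.3563, -0.1376, -0.9242), i.e. latitude -67.55°, longitude -21.11°.

-67.55°, -21.11°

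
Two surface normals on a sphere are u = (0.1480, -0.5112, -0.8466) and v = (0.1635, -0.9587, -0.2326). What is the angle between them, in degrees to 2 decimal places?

u·v = 0.7112; |u| = 1.0000, |v| = 1.0000.
cos θ = (u·v)/(|u||v|) = 0.7112, so θ = 44.66°.

44.66°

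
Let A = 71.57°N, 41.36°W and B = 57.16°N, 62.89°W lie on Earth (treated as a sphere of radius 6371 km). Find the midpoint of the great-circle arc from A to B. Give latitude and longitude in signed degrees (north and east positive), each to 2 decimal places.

64.73°, -54.99°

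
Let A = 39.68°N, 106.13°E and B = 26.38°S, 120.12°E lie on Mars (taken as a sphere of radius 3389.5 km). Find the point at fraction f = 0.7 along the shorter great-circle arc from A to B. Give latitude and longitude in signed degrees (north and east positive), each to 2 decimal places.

-6.55°, 116.10°

Central angle δ = 1.1752 rad. Interpolating on the sphere with fraction f = 0.7:
P = [sin((1−f)δ)·A + sin(fδ)·B] / sin δ = 0.3742·A + 0.7943·B in Cartesian coordinates,
giving P = (-0.4371, 0.8922, -0.1140), i.e. latitude -6.55°, longitude 116.10°.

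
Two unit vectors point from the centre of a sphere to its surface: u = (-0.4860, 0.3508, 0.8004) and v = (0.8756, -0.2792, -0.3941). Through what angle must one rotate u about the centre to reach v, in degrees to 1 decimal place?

u·v = -0.8389; |u| = 0.9999, |v| = 1.0000.
cos θ = (u·v)/(|u||v|) = -0.8390, so θ = 147.0°.

147.0°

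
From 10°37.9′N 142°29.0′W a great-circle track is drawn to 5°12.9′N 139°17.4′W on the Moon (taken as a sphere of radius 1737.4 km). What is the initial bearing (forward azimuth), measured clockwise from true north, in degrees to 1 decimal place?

149.5°

With φ₁ = 0.1856, φ₂ = 0.0910, Δλ = 0.0557 rad, the forward-azimuth formula gives
θ = atan2( sin Δλ cos φ₂ , cos φ₁ sin φ₂ − sin φ₁ cos φ₂ cos Δλ ) = atan2(0.0555, -0.0941) = 149.48°.
So the initial bearing is 149.5°.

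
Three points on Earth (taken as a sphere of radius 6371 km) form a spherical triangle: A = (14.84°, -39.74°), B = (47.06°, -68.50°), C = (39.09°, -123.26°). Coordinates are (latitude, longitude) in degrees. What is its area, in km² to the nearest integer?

Side lengths (central angles): a = 0.6971, b = 1.3221, c = 0.7001 rad; semiperimeter s = 1.3597.
By l'Huilier's theorem, tan(E/4) = √[tan(s/2) tan((s−a)/2) tan((s−b)/2) tan((s−c)/2)], giving spherical excess E = 0.1691 rad.
Area = E·R² = 0.1691 × (6371)² ≈ 6862115 km².

6862115 km²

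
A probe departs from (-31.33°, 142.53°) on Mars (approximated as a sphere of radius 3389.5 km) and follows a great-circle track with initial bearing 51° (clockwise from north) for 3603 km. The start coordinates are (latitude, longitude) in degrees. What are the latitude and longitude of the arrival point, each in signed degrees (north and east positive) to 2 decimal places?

12.53°, -173.39°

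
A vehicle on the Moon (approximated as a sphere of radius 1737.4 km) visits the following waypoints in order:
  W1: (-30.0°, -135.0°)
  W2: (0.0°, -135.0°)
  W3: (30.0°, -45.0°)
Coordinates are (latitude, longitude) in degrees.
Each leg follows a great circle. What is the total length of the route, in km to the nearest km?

3639 km

Leg W1→W2: central angle 0.5236 rad, distance 909.7 km.
Leg W2→W3: central angle 1.5708 rad, distance 2729.1 km.
Total: 909.7 + 2729.1 ≈ 3639 km.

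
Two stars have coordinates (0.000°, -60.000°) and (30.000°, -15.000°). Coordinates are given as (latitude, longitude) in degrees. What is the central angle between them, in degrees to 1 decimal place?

52.2°

With latitudes φ₁ = 0.000°, φ₂ = 30.000° and longitude difference Δλ = 45.000°:
cos c = sin φ₁ sin φ₂ + cos φ₁ cos φ₂ cos Δλ = (0.0000)(0.5000) + (1.0000)(0.8660)(0.7071) = 0.61237,
so c = arccos(0.61237) = 0.91174 rad.
So the angular separation is 52.2°.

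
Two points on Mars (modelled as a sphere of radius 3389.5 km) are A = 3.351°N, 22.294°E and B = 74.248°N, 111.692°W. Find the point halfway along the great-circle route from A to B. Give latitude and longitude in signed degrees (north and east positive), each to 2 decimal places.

Central angle δ = 1.7031 rad. Interpolating on the sphere with fraction f = 0.5:
P = [sin((1−f)δ)·A + sin(fδ)·B] / sin δ = 0.7590·A + 0.7590·B in Cartesian coordinates,
giving P = (0.6249, 0.0960, 0.7748), i.e. latitude 50.79°, longitude 8.73°.

50.79°, 8.73°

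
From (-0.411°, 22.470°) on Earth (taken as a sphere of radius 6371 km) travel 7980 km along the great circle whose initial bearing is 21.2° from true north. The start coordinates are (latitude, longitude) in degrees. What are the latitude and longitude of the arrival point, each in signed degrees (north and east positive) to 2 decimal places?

62.04°, 69.56°

Angular distance δ = d/R = 7980/6371 = 1.25255 rad; initial bearing θ = 0.3700 rad.
sin φ₂ = sin φ₁ cos δ + cos φ₁ sin δ cos θ = (-0.0072)(0.3129) + (1.0000)(0.9498)(0.9323) = 0.8832, so φ₂ = 62.04°.
Δλ = atan2(sin θ sin δ cos φ₁, cos δ − sin φ₁ sin φ₂) = atan2(0.3435, 0.3192) = 47.093°.
λ₂ = 22.470° + 47.093° = 69.56°.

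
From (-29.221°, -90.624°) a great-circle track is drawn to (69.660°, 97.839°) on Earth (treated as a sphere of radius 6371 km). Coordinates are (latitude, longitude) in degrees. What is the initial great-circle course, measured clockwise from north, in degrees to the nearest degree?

356°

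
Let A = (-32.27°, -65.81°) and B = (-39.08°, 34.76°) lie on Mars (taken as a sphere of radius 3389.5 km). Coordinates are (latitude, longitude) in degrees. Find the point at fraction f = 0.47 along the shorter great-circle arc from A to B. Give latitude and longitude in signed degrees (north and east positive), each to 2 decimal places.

Central angle δ = 1.3529 rad. Interpolating on the sphere with fraction f = 0.47:
P = [sin((1−f)δ)·A + sin(fδ)·B] / sin δ = 0.6731·A + 0.6083·B in Cartesian coordinates,
giving P = (0.6211, -0.2499, -0.7428), i.e. latitude -47.97°, longitude -21.92°.

-47.97°, -21.92°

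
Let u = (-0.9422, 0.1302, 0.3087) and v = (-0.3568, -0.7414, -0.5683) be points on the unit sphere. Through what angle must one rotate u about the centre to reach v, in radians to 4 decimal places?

u·v = 0.0642; |u| = 1.0000, |v| = 1.0000.
cos θ = (u·v)/(|u||v|) = 0.0642, so θ = 1.5065 rad.

1.5065 rad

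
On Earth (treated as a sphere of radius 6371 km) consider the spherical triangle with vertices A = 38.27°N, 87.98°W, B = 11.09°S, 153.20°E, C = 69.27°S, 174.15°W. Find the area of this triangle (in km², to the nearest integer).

Side lengths (central angles): a = 1.0788, b = 2.1660, c = 2.0835 rad; semiperimeter s = 2.6642.
By l'Huilier's theorem, tan(E/4) = √[tan(s/2) tan((s−a)/2) tan((s−b)/2) tan((s−c)/2)], giving spherical excess E = 2.0508 rad.
Area = E·R² = 2.0508 × (6371)² ≈ 83242602 km².

83242602 km²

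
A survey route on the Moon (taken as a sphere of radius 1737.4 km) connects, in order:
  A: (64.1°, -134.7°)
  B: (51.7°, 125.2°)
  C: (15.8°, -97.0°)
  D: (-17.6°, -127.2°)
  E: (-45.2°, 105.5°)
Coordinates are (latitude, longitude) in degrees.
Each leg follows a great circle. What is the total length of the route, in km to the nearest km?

9031 km

Leg A→B: central angle 0.8520 rad, distance 1480.3 km.
Leg B→C: central angle 1.8009 rad, distance 3128.9 km.
Leg C→D: central angle 0.7808 rad, distance 1356.5 km.
Leg D→E: central angle 1.7645 rad, distance 3065.6 km.
Total: 1480.3 + 3128.9 + 1356.5 + 3065.6 ≈ 9031 km.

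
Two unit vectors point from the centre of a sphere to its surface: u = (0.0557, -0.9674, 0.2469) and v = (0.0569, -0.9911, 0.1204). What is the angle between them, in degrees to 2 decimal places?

u·v = 0.9917; |u| = 1.0000, |v| = 1.0000.
cos θ = (u·v)/(|u||v|) = 0.9917, so θ = 7.38°.

7.38°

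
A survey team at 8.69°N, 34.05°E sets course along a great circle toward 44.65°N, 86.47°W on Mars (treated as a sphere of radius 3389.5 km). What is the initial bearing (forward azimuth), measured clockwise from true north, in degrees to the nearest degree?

321°

With φ₁ = 0.1517, φ₂ = 0.7793, Δλ = -2.1035 rad, the forward-azimuth formula gives
θ = atan2( sin Δλ cos φ₂ , cos φ₁ sin φ₂ − sin φ₁ cos φ₂ cos Δλ ) = atan2(-0.6128, 0.7493) = -39.28°.
Adding 360° brings this into [0°, 360°): 321°.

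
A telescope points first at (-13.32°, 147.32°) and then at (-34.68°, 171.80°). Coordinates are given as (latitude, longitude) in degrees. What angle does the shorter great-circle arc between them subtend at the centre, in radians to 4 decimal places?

Let φ₁ = -0.2325 rad, φ₂ = -0.6053 rad, and Δλ = 0.4273 rad.
cos c = sin φ₁ sin φ₂ + cos φ₁ cos φ₂ cos Δλ = (-0.2304)(-0.5690) + (0.9731)(0.8223)(0.9101) = 0.85938,
so c = arccos(0.85938) = 0.53675 rad.
So the angular separation is 0.5367 rad.

0.5367 rad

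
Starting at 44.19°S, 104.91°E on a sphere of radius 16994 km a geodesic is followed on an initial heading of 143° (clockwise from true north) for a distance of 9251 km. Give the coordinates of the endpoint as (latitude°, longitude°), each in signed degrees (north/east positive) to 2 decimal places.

Angular distance δ = d/R = 9251/16994 = 0.54437 rad; initial bearing θ = 2.4958 rad.
sin φ₂ = sin φ₁ cos δ + cos φ₁ sin δ cos θ = (-0.6970)(0.8555) + (0.7170)(0.5179)(-0.7986) = -0.8928, so φ₂ = -63.23°.
Δλ = atan2(sin θ sin δ cos φ₁, cos δ − sin φ₁ sin φ₂) = atan2(0.2235, 0.2331) = 43.792°.
λ₂ = 104.910° + 43.792° = 148.70°.

-63.23°, 148.70°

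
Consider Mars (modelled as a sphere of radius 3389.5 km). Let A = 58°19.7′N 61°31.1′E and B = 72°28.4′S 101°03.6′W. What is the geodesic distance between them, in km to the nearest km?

9716 km

With latitudes φ₁ = 58.328°, φ₂ = -72.473° and longitude difference Δλ = -162.578°:
Haversine: a = sin²(Δφ/2) + cos φ₁ cos φ₂ sin²(Δλ/2) = 0.8267 + (0.5251)(0.3011)(0.9771) = 0.98121.
Central angle c = 2·arcsin(√a) = 2.86660 rad.
Distance = R·c = 3389.5 × 2.8666 ≈ 9716 km.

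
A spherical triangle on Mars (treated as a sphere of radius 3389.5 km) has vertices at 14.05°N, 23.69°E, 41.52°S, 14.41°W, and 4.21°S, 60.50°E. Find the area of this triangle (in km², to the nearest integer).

5535260 km²

Side lengths (central angles): a = 1.3253, b = 0.7125, c = 1.1476 rad; semiperimeter s = 1.5927.
By l'Huilier's theorem, tan(E/4) = √[tan(s/2) tan((s−a)/2) tan((s−b)/2) tan((s−c)/2)], giving spherical excess E = 0.4818 rad.
Area = E·R² = 0.4818 × (3389.5)² ≈ 5535260 km².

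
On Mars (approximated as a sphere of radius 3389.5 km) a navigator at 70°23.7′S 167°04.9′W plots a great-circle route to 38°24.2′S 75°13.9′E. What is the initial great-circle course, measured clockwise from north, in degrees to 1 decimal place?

With φ₁ = -1.2286, φ₂ = -0.6703, Δλ = -2.0540 rad, the forward-azimuth formula gives
θ = atan2( sin Δλ cos φ₂ , cos φ₁ sin φ₂ − sin φ₁ cos φ₂ cos Δλ ) = atan2(-0.6939, -0.5514) = -128.47°.
Adding 360° brings this into [0°, 360°): 231.5°.

231.5°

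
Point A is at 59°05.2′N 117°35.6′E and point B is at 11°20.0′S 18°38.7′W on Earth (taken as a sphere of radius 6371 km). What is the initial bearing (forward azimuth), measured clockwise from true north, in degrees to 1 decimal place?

306.8°

With φ₁ = 1.0313, φ₂ = -0.1978, Δλ = -2.3778 rad, the forward-azimuth formula gives
θ = atan2( sin Δλ cos φ₂ , cos φ₁ sin φ₂ − sin φ₁ cos φ₂ cos Δλ ) = atan2(-0.6782, 0.5066) = -53.24°.
Adding 360° brings this into [0°, 360°): 306.8°.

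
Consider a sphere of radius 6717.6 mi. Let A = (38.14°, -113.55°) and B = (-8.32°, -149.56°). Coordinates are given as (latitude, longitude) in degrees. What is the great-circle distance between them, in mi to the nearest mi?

6719 mi

With latitudes φ₁ = 38.140°, φ₂ = -8.320° and longitude difference Δλ = -36.010°:
cos c = sin φ₁ sin φ₂ + cos φ₁ cos φ₂ cos Δλ = (0.6176)(-0.1447) + (0.7865)(0.9895)(0.8089) = 0.54015,
so c = arccos(0.54015) = 1.00018 rad.
Distance = R·c = 6717.6 × 1.0002 ≈ 6719 mi.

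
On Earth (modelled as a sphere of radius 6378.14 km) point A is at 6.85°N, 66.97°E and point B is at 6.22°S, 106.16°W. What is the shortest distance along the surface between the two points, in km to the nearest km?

Let φ₁ = 0.1196 rad, φ₂ = -0.1086 rad, and Δλ = -3.0217 rad.
cos c = sin φ₁ sin φ₂ + cos φ₁ cos φ₂ cos Δλ = (0.1193)(-0.1083) + (0.9929)(0.9941)(-0.9928) = -0.99285,
so c = arccos(-0.99285) = 3.02196 rad.
Distance = R·c = 6378.14 × 3.0220 ≈ 19275 km.

19275 km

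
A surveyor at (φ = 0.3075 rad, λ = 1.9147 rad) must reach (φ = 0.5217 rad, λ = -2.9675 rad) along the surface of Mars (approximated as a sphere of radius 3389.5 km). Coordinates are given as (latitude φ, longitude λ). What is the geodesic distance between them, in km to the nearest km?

With latitudes φ₁ = 17.618°, φ₂ = 29.891° and longitude difference Δλ = 80.271°:
Haversine: a = sin²(Δφ/2) + cos φ₁ cos φ₂ sin²(Δλ/2) = 0.0114 + (0.9531)(0.8670)(0.4155) = 0.35476.
Central angle c = 2·arcsin(√a) = 1.27606 rad.
Distance = R·c = 3389.5 × 1.2761 ≈ 4325 km.

4325 km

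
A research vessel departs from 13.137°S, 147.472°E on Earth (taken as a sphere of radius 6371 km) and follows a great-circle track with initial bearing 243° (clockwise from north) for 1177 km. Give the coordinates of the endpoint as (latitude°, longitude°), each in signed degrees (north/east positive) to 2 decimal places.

-17.74°, 137.58°

Angular distance δ = d/R = 1177/6371 = 0.18474 rad; initial bearing θ = 4.2412 rad.
sin φ₂ = sin φ₁ cos δ + cos φ₁ sin δ cos θ = (-0.2273)(0.9830) + (0.9738)(0.1837)(-0.4540) = -0.3046, so φ₂ = -17.74°.
Δλ = atan2(sin θ sin δ cos φ₁, cos δ − sin φ₁ sin φ₂) = atan2(-0.1594, 0.9137) = -9.895°.
λ₂ = 147.472° − 9.895° = 137.58°.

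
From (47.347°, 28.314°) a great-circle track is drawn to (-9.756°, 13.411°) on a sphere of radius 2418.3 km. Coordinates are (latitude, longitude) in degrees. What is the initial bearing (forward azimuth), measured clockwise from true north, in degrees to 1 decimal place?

197.3°

Δλ = -14.903° = -0.2601 rad.
y = sin Δλ · cos φ₂ = (-0.2572)(0.9855) = -0.2535
x = cos φ₁ sin φ₂ − sin φ₁ cos φ₂ cos Δλ = (0.6776)(-0.1695) − (0.7355)(0.9855)(0.9664) = -0.8153
θ = atan2(y, x) = -162.73°; adding 360° gives 197.3°.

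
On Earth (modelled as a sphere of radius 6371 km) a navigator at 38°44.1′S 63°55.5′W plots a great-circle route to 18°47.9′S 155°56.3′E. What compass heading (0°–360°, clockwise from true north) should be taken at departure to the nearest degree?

221°

Δλ = -140.137° = -2.4458 rad.
y = sin Δλ · cos φ₂ = (-0.6410)(0.9467) = -0.6068
x = cos φ₁ sin φ₂ − sin φ₁ cos φ₂ cos Δλ = (0.7800)(-0.3222) − (-0.6257)(0.9467)(-0.7676) = -0.7060
θ = atan2(y, x) = -139.32°; adding 360° gives 221°.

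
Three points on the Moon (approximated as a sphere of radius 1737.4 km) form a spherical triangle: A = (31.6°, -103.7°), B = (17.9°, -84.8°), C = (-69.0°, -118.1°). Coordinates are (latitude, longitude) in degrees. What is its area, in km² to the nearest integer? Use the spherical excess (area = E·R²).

1102285 km²

Side lengths (central angles): a = 1.5727, b = 1.7656, c = 0.3822 rad; semiperimeter s = 1.8602.
By l'Huilier's theorem, tan(E/4) = √[tan(s/2) tan((s−a)/2) tan((s−b)/2) tan((s−c)/2)], giving spherical excess E = 0.3652 rad.
Area = E·R² = 0.3652 × (1737.4)² ≈ 1102285 km².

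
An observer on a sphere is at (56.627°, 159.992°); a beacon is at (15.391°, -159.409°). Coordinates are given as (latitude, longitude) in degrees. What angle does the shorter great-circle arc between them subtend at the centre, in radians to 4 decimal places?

0.8965 rad

Let φ₁ = 0.9883 rad, φ₂ = 0.2686 rad, and Δλ = 0.7086 rad.
cos c = sin φ₁ sin φ₂ + cos φ₁ cos φ₂ cos Δλ = (0.8351)(0.2654) + (0.5501)(0.9641)(0.7593) = 0.62433,
so c = arccos(0.62433) = 0.89652 rad.
So the angular separation is 0.8965 rad.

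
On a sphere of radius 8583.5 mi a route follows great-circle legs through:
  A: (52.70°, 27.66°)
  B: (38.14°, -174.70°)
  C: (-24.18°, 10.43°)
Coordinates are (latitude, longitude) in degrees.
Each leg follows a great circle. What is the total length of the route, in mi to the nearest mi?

37824 mi

Leg A→B: central angle 1.5203 rad, distance 13049.3 mi.
Leg B→C: central angle 2.8863 rad, distance 24774.6 mi.
Total: 13049.3 + 24774.6 ≈ 37824 mi.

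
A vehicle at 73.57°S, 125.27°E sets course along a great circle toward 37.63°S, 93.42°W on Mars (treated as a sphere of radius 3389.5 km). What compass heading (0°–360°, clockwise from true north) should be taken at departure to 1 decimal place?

147.1°

With φ₁ = -1.2840, φ₂ = -0.6568, Δλ = 2.4663 rad, the forward-azimuth formula gives
θ = atan2( sin Δλ cos φ₂ , cos φ₁ sin φ₂ − sin φ₁ cos φ₂ cos Δλ ) = atan2(0.4951, -0.7656) = 147.11°.
So the initial bearing is 147.1°.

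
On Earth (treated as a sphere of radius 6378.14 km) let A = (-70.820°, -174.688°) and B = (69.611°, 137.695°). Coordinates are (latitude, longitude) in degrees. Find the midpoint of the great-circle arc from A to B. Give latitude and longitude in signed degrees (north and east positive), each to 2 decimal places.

The central angle between A and B is δ = 2.5118 rad.
With f = 0.5, the slerp weights are sin((1−f)δ)/sin δ = 1.6144 and sin(fδ)/sin δ = 1.6144.
Weighted sum of the unit vectors: (1.6144)·(-0.3271,-0.0304,-0.9445) + (1.6144)·(-0.2577,0.2345,0.9373) = (-0.9441, 0.3295, -0.0115).
Converting back: φ = atan2(z, √(x²+y²)) = -0.66°, λ = atan2(y, x) = 160.76°.

-0.66°, 160.76°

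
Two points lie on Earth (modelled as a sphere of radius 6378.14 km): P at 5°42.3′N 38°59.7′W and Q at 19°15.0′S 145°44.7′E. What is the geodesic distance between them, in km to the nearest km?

18445 km

In radians: φ₁ = 0.0996, φ₂ = -0.3360, Δλ = -175.260° = -3.0589 rad.
cos c = sin φ₁ sin φ₂ + cos φ₁ cos φ₂ cos Δλ = (0.0994)(-0.3297) + (0.9950)(0.9441)(-0.9966) = -0.96897,
so c = arccos(-0.96897) = 2.89184 rad.
Distance = R·c = 6378.14 × 2.8918 ≈ 18445 km.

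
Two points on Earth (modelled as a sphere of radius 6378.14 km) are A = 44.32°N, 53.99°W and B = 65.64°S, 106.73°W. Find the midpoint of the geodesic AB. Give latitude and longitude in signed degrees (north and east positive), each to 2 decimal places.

-11.76°, -72.77°

The central angle between A and B is δ = 2.0463 rad.
With f = 0.5, the slerp weights are sin((1−f)δ)/sin δ = 0.9603 and sin(fδ)/sin δ = 0.9603.
Weighted sum of the unit vectors: (0.9603)·(0.4206,-0.5787,0.6987) + (0.9603)·(-0.1187,-0.3950,-0.9110) = (0.2899, -0.9351, -0.2039).
Converting back: φ = atan2(z, √(x²+y²)) = -11.76°, λ = atan2(y, x) = -72.77°.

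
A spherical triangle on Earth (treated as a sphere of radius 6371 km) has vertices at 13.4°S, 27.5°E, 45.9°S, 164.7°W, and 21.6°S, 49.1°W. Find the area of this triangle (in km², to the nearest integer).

Side lengths (central angles): a = 1.5860, b = 1.2714, c = 2.0889 rad; semiperimeter s = 2.4732.
By l'Huilier's theorem, tan(E/4) = √[tan(s/2) tan((s−a)/2) tan((s−b)/2) tan((s−c)/2)], giving spherical excess E = 1.6148 rad.
Area = E·R² = 1.6148 × (6371)² ≈ 65543322 km².

65543322 km²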